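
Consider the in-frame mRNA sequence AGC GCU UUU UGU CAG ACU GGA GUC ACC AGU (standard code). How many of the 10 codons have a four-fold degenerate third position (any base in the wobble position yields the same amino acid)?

Codon 1 AGC (Ser): third position 2-fold.
Codon 2 GCU (Ala): third position 4-fold.
Codon 3 UUU (Phe): third position 2-fold.
Codon 4 UGU (Cys): third position 2-fold.
Codon 5 CAG (Gln): third position 2-fold.
Codon 6 ACU (Thr): third position 4-fold.
Codon 7 GGA (Gly): third position 4-fold.
Codon 8 GUC (Val): third position 4-fold.
Codon 9 ACC (Thr): third position 4-fold.
Codon 10 AGU (Ser): third position 2-fold.
Four-fold degenerate third positions: 5.

5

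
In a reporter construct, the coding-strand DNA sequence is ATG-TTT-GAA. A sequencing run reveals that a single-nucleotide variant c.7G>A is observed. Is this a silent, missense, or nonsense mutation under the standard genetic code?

missense

Position 7 falls in codon 3: GAA → Glu.
After the substitution the codon is AAA → Lys.
Glu ≠ Lys, so this is a missense mutation.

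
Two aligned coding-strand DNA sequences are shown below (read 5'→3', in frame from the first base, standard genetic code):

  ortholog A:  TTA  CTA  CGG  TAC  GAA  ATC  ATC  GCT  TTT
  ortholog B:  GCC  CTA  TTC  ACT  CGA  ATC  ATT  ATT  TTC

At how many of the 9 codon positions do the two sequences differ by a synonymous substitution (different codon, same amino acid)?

Codon 1: TTA Leu / GCC Ala — nonsynonymous.
Codon 2: CTA Leu / CTA Leu — identical.
Codon 3: CGG Arg / TTC Phe — nonsynonymous.
Codon 4: TAC Tyr / ACT Thr — nonsynonymous.
Codon 5: GAA Glu / CGA Arg — nonsynonymous.
Codon 6: ATC Ile / ATC Ile — identical.
Codon 7: ATC Ile / ATT Ile — synonymous.
Codon 8: GCT Ala / ATT Ile — nonsynonymous.
Codon 9: TTT Phe / TTC Phe — synonymous.
Synonymous differences: 2.

2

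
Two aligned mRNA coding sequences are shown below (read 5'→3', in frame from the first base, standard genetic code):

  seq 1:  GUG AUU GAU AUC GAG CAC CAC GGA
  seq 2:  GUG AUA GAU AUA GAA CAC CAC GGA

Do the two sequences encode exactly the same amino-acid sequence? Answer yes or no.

yes

Codon 1: GUG Val / GUG Val — identical.
Codon 2: AUU Ile / AUA Ile — synonymous.
Codon 3: GAU Asp / GAU Asp — identical.
Codon 4: AUC Ile / AUA Ile — synonymous.
Codon 5: GAG Glu / GAA Glu — synonymous.
Codon 6: CAC His / CAC His — identical.
Codon 7: CAC His / CAC His — identical.
Codon 8: GGA Gly / GGA Gly — identical.
Nonsynonymous differences: 0 → same protein.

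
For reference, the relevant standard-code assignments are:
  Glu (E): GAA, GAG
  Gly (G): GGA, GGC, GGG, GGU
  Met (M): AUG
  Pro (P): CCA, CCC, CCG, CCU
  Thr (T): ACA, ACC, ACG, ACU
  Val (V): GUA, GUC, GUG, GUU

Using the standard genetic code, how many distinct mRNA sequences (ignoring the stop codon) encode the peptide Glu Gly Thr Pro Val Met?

512

Glu: 2 codons.
Gly: 4 codons.
Thr: 4 codons.
Pro: 4 codons.
Val: 4 codons.
Met: 1 codon.
2 × 4 × 4 × 4 × 4 × 1 = 512.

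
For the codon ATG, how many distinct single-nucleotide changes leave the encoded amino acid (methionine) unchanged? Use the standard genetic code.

0

Position 1: none → 0 synonymous.
Position 2: none → 0 synonymous.
Position 3: none → 0 synonymous.
Total: 0 + 0 + 0 = 0.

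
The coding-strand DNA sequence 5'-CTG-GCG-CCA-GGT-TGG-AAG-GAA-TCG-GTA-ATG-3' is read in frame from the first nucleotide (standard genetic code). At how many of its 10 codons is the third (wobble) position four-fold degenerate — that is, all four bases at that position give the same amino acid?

6

Codon 1 CTG (Leu): third position 4-fold.
Codon 2 GCG (Ala): third position 4-fold.
Codon 3 CCA (Pro): third position 4-fold.
Codon 4 GGT (Gly): third position 4-fold.
Codon 5 TGG (Trp): third position 1-fold.
Codon 6 AAG (Lys): third position 2-fold.
Codon 7 GAA (Glu): third position 2-fold.
Codon 8 TCG (Ser): third position 4-fold.
Codon 9 GTA (Val): third position 4-fold.
Codon 10 ATG (Met): third position 1-fold.
Four-fold degenerate third positions: 6.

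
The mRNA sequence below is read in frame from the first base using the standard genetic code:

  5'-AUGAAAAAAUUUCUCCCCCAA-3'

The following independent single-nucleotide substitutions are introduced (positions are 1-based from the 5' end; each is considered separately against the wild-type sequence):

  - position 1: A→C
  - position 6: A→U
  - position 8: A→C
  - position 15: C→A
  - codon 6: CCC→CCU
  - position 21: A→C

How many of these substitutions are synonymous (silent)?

Codon 1: AUG (Met) → CUG (Leu) — missense.
Codon 2: AAA (Lys) → AAU (Asn) — missense.
Codon 3: AAA (Lys) → ACA (Thr) — missense.
Codon 5: CUC (Leu) → CUA (Leu) — synonymous.
Codon 6: CCC (Pro) → CCU (Pro) — synonymous.
Codon 7: CAA (Gln) → CAC (His) — missense.
Synonymous: 2 of 6.

2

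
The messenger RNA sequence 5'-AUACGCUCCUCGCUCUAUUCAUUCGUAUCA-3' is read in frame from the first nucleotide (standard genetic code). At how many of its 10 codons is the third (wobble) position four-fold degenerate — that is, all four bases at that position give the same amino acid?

7

Codon 1 AUA (Ile): third position 3-fold.
Codon 2 CGC (Arg): third position 4-fold.
Codon 3 UCC (Ser): third position 4-fold.
Codon 4 UCG (Ser): third position 4-fold.
Codon 5 CUC (Leu): third position 4-fold.
Codon 6 UAU (Tyr): third position 2-fold.
Codon 7 UCA (Ser): third position 4-fold.
Codon 8 UUC (Phe): third position 2-fold.
Codon 9 GUA (Val): third position 4-fold.
Codon 10 UCA (Ser): third position 4-fold.
Four-fold degenerate third positions: 7.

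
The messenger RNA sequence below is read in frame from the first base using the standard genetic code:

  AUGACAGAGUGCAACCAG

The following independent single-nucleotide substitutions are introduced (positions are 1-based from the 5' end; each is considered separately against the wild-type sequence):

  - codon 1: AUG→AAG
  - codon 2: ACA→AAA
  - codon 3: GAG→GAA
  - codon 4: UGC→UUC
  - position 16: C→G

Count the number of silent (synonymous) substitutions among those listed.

1

Codon 1: AUG (Met) → AAG (Lys) — missense.
Codon 2: ACA (Thr) → AAA (Lys) — missense.
Codon 3: GAG (Glu) → GAA (Glu) — synonymous.
Codon 4: UGC (Cys) → UUC (Phe) — missense.
Codon 6: CAG (Gln) → GAG (Glu) — missense.
Synonymous: 1 of 5.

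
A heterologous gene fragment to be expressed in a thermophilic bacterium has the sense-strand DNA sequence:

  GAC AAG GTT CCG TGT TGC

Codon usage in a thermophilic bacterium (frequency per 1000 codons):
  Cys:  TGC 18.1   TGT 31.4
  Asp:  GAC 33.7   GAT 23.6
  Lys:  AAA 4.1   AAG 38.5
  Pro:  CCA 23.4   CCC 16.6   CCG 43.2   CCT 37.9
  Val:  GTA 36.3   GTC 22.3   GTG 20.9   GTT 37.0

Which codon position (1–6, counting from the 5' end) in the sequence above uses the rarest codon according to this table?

Codon 1 GAC (Asp): 33.7 per 1000.
Codon 2 AAG (Lys): 38.5 per 1000.
Codon 3 GTT (Val): 37.0 per 1000.
Codon 4 CCG (Pro): 43.2 per 1000.
Codon 5 TGT (Cys): 31.4 per 1000.
Codon 6 TGC (Cys): 18.1 per 1000.
Lowest frequency is 18.1 at codon 6.

6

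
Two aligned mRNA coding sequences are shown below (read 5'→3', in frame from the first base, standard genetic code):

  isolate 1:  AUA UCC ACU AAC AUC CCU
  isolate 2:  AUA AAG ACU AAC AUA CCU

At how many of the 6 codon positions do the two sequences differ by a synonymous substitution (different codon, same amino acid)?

1

Codon 1: AUA Ile / AUA Ile — identical.
Codon 2: UCC Ser / AAG Lys — nonsynonymous.
Codon 3: ACU Thr / ACU Thr — identical.
Codon 4: AAC Asn / AAC Asn — identical.
Codon 5: AUC Ile / AUA Ile — synonymous.
Codon 6: CCU Pro / CCU Pro — identical.
Synonymous differences: 1.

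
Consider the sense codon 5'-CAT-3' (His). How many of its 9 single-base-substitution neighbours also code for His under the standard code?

1

Position 1: none → 0 synonymous.
Position 2: none → 0 synonymous.
Position 3: CAC → 1 synonymous.
Total: 0 + 0 + 1 = 1.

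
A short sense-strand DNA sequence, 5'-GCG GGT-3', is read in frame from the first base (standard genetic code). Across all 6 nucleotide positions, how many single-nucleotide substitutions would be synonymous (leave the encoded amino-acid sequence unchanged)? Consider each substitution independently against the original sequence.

Codon 1 (GCG, Ala): 3 synonymous substitutions.
Codon 2 (GGT, Gly): 3 synonymous substitutions.
Total: 3 + 3 = 6.

6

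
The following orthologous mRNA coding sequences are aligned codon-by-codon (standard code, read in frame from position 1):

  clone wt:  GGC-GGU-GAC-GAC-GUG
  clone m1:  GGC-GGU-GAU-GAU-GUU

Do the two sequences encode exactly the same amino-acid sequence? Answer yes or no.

yes

Codon 1: GGC Gly / GGC Gly — identical.
Codon 2: GGU Gly / GGU Gly — identical.
Codon 3: GAC Asp / GAU Asp — synonymous.
Codon 4: GAC Asp / GAU Asp — synonymous.
Codon 5: GUG Val / GUU Val — synonymous.
Nonsynonymous differences: 0 → same protein.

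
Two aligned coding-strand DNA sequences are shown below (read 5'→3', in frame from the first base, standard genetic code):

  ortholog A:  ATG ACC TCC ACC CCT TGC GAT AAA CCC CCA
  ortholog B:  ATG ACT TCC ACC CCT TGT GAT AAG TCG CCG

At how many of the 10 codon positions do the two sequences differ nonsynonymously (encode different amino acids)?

1

Codon 1: ATG Met / ATG Met — identical.
Codon 2: ACC Thr / ACT Thr — synonymous.
Codon 3: TCC Ser / TCC Ser — identical.
Codon 4: ACC Thr / ACC Thr — identical.
Codon 5: CCT Pro / CCT Pro — identical.
Codon 6: TGC Cys / TGT Cys — synonymous.
Codon 7: GAT Asp / GAT Asp — identical.
Codon 8: AAA Lys / AAG Lys — synonymous.
Codon 9: CCC Pro / TCG Ser — nonsynonymous.
Codon 10: CCA Pro / CCG Pro — synonymous.
Nonsynonymous differences: 1.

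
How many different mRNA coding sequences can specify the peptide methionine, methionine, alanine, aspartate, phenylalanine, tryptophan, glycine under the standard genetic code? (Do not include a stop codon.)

64

Met: 1 codon.
Met: 1 codon.
Ala: 4 codons.
Asp: 2 codons.
Phe: 2 codons.
Trp: 1 codon.
Gly: 4 codons.
1 × 1 × 4 × 2 × 2 × 1 × 4 = 64.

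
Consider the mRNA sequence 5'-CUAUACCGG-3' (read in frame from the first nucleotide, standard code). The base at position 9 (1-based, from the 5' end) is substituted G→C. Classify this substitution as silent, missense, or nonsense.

Position 9 falls in codon 3: CGG → Arg.
After the substitution the codon is CGC → Arg.
Both encode Arg, so the change is synonymous.

silent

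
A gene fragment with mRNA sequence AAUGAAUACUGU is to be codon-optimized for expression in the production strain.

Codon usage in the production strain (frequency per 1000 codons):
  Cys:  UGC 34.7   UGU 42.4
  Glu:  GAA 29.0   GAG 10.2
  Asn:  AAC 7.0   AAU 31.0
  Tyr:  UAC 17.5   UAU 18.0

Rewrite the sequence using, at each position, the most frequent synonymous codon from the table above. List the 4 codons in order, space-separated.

AAU GAA UAU UGU

Codon 1 (Asn): best is AAU at 31.0.
Codon 2 (Glu): best is GAA at 29.0.
Codon 3 (Tyr): best is UAU at 18.0.
Codon 4 (Cys): best is UGU at 42.4.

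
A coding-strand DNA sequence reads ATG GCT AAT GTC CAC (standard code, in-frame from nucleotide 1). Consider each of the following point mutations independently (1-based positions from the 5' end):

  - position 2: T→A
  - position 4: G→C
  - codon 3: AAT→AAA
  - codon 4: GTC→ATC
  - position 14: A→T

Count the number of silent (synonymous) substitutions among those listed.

Codon 1: ATG (Met) → AAG (Lys) — missense.
Codon 2: GCT (Ala) → CCT (Pro) — missense.
Codon 3: AAT (Asn) → AAA (Lys) — missense.
Codon 4: GTC (Val) → ATC (Ile) — missense.
Codon 5: CAC (His) → CTC (Leu) — missense.
Synonymous: 0 of 5.

0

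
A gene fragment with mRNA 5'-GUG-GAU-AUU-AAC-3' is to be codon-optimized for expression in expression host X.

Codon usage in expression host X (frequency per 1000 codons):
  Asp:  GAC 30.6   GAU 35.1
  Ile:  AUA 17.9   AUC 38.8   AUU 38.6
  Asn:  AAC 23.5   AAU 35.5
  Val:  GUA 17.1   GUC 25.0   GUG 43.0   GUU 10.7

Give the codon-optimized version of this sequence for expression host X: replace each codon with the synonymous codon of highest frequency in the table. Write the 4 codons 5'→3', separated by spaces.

GUG GAU AUC AAU

Codon 1 (Val): best is GUG at 43.0.
Codon 2 (Asp): best is GAU at 35.1.
Codon 3 (Ile): best is AUC at 38.8.
Codon 4 (Asn): best is AAU at 35.5.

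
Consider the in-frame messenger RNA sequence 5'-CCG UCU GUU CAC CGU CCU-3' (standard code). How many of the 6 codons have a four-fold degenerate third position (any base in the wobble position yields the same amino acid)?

Codon 1 CCG (Pro): third position 4-fold.
Codon 2 UCU (Ser): third position 4-fold.
Codon 3 GUU (Val): third position 4-fold.
Codon 4 CAC (His): third position 2-fold.
Codon 5 CGU (Arg): third position 4-fold.
Codon 6 CCU (Pro): third position 4-fold.
Four-fold degenerate third positions: 5.

5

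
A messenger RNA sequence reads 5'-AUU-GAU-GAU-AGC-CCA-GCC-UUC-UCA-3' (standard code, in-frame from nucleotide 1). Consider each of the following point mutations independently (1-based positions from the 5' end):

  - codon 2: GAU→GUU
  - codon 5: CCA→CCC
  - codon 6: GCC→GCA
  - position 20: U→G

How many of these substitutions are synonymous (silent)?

2

Codon 2: GAU (Asp) → GUU (Val) — missense.
Codon 5: CCA (Pro) → CCC (Pro) — synonymous.
Codon 6: GCC (Ala) → GCA (Ala) — synonymous.
Codon 7: UUC (Phe) → UGC (Cys) — missense.
Synonymous: 2 of 4.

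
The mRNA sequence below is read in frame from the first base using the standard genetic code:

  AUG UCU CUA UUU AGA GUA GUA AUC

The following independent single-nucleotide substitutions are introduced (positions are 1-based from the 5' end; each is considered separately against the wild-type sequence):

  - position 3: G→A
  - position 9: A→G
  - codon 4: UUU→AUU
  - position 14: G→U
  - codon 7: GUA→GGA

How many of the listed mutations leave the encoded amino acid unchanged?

Codon 1: AUG (Met) → AUA (Ile) — missense.
Codon 3: CUA (Leu) → CUG (Leu) — synonymous.
Codon 4: UUU (Phe) → AUU (Ile) — missense.
Codon 5: AGA (Arg) → AUA (Ile) — missense.
Codon 7: GUA (Val) → GGA (Gly) — missense.
Synonymous: 1 of 5.

1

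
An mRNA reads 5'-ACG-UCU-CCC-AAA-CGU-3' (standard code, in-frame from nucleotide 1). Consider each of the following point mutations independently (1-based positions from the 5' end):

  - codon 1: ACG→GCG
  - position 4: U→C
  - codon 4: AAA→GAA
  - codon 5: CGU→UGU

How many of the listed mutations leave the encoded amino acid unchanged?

0

Codon 1: ACG (Thr) → GCG (Ala) — missense.
Codon 2: UCU (Ser) → CCU (Pro) — missense.
Codon 4: AAA (Lys) → GAA (Glu) — missense.
Codon 5: CGU (Arg) → UGU (Cys) — missense.
Synonymous: 0 of 4.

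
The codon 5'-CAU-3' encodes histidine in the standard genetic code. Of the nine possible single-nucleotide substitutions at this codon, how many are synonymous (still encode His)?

1

Position 1: none → 0 synonymous.
Position 2: none → 0 synonymous.
Position 3: CAC → 1 synonymous.
Total: 0 + 0 + 1 = 1.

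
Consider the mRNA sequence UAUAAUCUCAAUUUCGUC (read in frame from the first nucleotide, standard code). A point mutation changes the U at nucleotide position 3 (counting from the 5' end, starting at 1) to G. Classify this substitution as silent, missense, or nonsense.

nonsense

Position 3 falls in codon 1: UAU → Tyr.
After the substitution the codon is UAG → Stop.
The new codon is a stop codon, so this is a nonsense mutation.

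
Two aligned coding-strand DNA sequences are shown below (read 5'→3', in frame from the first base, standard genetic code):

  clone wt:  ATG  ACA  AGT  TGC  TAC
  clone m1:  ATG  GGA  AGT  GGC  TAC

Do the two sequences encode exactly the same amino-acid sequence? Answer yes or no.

Codon 1: ATG Met / ATG Met — identical.
Codon 2: ACA Thr / GGA Gly — nonsynonymous.
Codon 3: AGT Ser / AGT Ser — identical.
Codon 4: TGC Cys / GGC Gly — nonsynonymous.
Codon 5: TAC Tyr / TAC Tyr — identical.
Nonsynonymous differences: 2 → different protein.

no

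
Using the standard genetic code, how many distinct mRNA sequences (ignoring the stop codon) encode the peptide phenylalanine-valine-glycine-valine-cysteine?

256

Phe: 2 codons.
Val: 4 codons.
Gly: 4 codons.
Val: 4 codons.
Cys: 2 codons.
2 × 4 × 4 × 4 × 2 = 256.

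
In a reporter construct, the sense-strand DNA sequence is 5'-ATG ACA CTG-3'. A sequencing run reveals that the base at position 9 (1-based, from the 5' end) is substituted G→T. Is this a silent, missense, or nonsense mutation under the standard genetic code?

silent

Position 9 falls in codon 3: CTG → Leu.
After the substitution the codon is CTT → Leu.
Both encode Leu, so the change is synonymous.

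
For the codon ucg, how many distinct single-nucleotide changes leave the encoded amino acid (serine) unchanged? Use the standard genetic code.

Position 1: none → 0 synonymous.
Position 2: none → 0 synonymous.
Position 3: UCU, UCC, UCA → 3 synonymous.
Total: 0 + 0 + 3 = 3.

3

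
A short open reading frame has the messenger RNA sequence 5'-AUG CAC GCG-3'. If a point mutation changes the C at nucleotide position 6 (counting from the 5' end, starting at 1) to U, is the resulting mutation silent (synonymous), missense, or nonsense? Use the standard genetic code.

Position 6 falls in codon 2: CAC → His.
After the substitution the codon is CAU → His.
Both encode His, so the change is synonymous.

silent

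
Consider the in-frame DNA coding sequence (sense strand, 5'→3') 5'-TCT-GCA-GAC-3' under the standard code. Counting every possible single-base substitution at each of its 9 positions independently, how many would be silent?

Codon 1 (TCT, Ser): 3 synonymous substitutions.
Codon 2 (GCA, Ala): 3 synonymous substitutions.
Codon 3 (GAC, Asp): 1 synonymous substitution.
Total: 3 + 3 + 1 = 7.

7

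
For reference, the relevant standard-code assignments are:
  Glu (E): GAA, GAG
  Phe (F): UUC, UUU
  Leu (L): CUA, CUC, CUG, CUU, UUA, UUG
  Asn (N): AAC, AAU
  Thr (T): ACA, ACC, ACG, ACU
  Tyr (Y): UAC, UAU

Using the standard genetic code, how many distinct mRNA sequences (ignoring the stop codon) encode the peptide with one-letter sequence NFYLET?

384

Asn: 2 codons.
Phe: 2 codons.
Tyr: 2 codons.
Leu: 6 codons.
Glu: 2 codons.
Thr: 4 codons.
2 × 2 × 2 × 6 × 2 × 4 = 384.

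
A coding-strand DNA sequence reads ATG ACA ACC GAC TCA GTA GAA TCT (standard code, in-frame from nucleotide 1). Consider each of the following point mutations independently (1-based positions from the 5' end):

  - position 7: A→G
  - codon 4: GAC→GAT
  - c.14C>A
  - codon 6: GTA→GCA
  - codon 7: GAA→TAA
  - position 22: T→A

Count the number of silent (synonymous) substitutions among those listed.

Codon 3: ACC (Thr) → GCC (Ala) — missense.
Codon 4: GAC (Asp) → GAT (Asp) — synonymous.
Codon 5: TCA (Ser) → TAA (Stop) — nonsense.
Codon 6: GTA (Val) → GCA (Ala) — missense.
Codon 7: GAA (Glu) → TAA (Stop) — nonsense.
Codon 8: TCT (Ser) → ACT (Thr) — missense.
Synonymous: 1 of 6.

1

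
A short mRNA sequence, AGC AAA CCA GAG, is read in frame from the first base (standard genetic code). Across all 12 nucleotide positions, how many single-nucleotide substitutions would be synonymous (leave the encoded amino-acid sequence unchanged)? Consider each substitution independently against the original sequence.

6

Codon 1 (AGC, Ser): 1 synonymous substitution.
Codon 2 (AAA, Lys): 1 synonymous substitution.
Codon 3 (CCA, Pro): 3 synonymous substitutions.
Codon 4 (GAG, Glu): 1 synonymous substitution.
Total: 1 + 1 + 3 + 1 = 6.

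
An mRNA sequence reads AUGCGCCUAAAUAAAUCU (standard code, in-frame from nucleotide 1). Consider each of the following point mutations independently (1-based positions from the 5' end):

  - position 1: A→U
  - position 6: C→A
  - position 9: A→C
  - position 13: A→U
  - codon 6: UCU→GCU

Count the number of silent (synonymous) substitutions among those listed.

Codon 1: AUG (Met) → UUG (Leu) — missense.
Codon 2: CGC (Arg) → CGA (Arg) — synonymous.
Codon 3: CUA (Leu) → CUC (Leu) — synonymous.
Codon 5: AAA (Lys) → UAA (Stop) — nonsense.
Codon 6: UCU (Ser) → GCU (Ala) — missense.
Synonymous: 2 of 5.

2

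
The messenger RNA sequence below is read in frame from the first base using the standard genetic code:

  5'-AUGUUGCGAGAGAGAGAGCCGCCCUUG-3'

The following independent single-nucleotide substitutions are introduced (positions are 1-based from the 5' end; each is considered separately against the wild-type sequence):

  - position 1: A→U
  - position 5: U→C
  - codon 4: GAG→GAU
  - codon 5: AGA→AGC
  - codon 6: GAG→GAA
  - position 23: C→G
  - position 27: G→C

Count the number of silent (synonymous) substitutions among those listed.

Codon 1: AUG (Met) → UUG (Leu) — missense.
Codon 2: UUG (Leu) → UCG (Ser) — missense.
Codon 4: GAG (Glu) → GAU (Asp) — missense.
Codon 5: AGA (Arg) → AGC (Ser) — missense.
Codon 6: GAG (Glu) → GAA (Glu) — synonymous.
Codon 8: CCC (Pro) → CGC (Arg) — missense.
Codon 9: UUG (Leu) → UUC (Phe) — missense.
Synonymous: 1 of 7.

1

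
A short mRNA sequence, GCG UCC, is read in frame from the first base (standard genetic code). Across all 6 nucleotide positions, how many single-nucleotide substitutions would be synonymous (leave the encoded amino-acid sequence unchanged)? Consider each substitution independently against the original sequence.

Codon 1 (GCG, Ala): 3 synonymous substitutions.
Codon 2 (UCC, Ser): 3 synonymous substitutions.
Total: 3 + 3 = 6.

6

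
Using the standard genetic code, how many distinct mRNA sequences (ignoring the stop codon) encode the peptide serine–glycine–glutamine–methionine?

48

Ser: 6 codons.
Gly: 4 codons.
Gln: 2 codons.
Met: 1 codon.
6 × 4 × 2 × 1 = 48.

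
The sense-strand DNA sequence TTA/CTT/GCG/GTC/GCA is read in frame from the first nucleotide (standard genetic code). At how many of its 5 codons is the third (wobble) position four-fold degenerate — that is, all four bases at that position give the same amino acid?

4

Codon 1 TTA (Leu): third position 2-fold.
Codon 2 CTT (Leu): third position 4-fold.
Codon 3 GCG (Ala): third position 4-fold.
Codon 4 GTC (Val): third position 4-fold.
Codon 5 GCA (Ala): third position 4-fold.
Four-fold degenerate third positions: 4.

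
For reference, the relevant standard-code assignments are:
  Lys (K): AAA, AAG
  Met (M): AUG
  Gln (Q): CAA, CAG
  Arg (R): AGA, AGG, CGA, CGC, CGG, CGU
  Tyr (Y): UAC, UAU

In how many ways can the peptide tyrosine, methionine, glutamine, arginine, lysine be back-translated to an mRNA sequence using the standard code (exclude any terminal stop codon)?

48

Tyr: 2 codons.
Met: 1 codon.
Gln: 2 codons.
Arg: 6 codons.
Lys: 2 codons.
2 × 1 × 2 × 6 × 2 = 48.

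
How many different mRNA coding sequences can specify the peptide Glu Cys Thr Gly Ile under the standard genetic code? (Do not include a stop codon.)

Glu: 2 codons.
Cys: 2 codons.
Thr: 4 codons.
Gly: 4 codons.
Ile: 3 codons.
2 × 2 × 4 × 4 × 3 = 192.

192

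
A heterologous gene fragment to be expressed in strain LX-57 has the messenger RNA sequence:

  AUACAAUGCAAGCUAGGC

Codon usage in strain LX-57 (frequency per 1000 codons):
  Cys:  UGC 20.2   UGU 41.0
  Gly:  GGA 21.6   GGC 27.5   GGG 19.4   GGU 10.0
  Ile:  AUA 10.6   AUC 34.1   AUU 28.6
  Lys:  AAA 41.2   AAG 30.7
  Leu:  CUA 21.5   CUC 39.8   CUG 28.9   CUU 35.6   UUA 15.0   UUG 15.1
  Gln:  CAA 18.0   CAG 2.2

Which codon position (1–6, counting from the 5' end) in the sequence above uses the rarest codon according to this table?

Codon 1 AUA (Ile): 10.6 per 1000.
Codon 2 CAA (Gln): 18.0 per 1000.
Codon 3 UGC (Cys): 20.2 per 1000.
Codon 4 AAG (Lys): 30.7 per 1000.
Codon 5 CUA (Leu): 21.5 per 1000.
Codon 6 GGC (Gly): 27.5 per 1000.
Lowest frequency is 10.6 at codon 1.

1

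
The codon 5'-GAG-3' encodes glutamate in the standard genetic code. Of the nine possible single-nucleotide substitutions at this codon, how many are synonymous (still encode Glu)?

Position 1: none → 0 synonymous.
Position 2: none → 0 synonymous.
Position 3: GAA → 1 synonymous.
Total: 0 + 0 + 1 = 1.

1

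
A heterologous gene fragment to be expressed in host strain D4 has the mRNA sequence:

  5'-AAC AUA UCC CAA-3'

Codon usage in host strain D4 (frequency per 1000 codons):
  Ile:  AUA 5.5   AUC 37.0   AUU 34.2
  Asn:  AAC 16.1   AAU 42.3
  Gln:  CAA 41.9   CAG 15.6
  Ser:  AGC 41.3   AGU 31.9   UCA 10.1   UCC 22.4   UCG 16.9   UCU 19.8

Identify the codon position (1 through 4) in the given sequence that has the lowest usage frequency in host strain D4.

2

Codon 1 AAC (Asn): 16.1 per 1000.
Codon 2 AUA (Ile): 5.5 per 1000.
Codon 3 UCC (Ser): 22.4 per 1000.
Codon 4 CAA (Gln): 41.9 per 1000.
Lowest frequency is 5.5 at codon 2.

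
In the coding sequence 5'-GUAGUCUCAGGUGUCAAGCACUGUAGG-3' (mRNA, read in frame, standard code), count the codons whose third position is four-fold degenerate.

Codon 1 GUA (Val): third position 4-fold.
Codon 2 GUC (Val): third position 4-fold.
Codon 3 UCA (Ser): third position 4-fold.
Codon 4 GGU (Gly): third position 4-fold.
Codon 5 GUC (Val): third position 4-fold.
Codon 6 AAG (Lys): third position 2-fold.
Codon 7 CAC (His): third position 2-fold.
Codon 8 UGU (Cys): third position 2-fold.
Codon 9 AGG (Arg): third position 2-fold.
Four-fold degenerate third positions: 5.

5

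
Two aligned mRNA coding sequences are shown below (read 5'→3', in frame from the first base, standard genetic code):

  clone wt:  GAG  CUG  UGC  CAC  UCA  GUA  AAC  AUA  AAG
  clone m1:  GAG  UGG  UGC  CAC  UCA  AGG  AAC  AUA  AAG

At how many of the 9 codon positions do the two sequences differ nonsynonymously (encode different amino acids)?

2

Codon 1: GAG Glu / GAG Glu — identical.
Codon 2: CUG Leu / UGG Trp — nonsynonymous.
Codon 3: UGC Cys / UGC Cys — identical.
Codon 4: CAC His / CAC His — identical.
Codon 5: UCA Ser / UCA Ser — identical.
Codon 6: GUA Val / AGG Arg — nonsynonymous.
Codon 7: AAC Asn / AAC Asn — identical.
Codon 8: AUA Ile / AUA Ile — identical.
Codon 9: AAG Lys / AAG Lys — identical.
Nonsynonymous differences: 2.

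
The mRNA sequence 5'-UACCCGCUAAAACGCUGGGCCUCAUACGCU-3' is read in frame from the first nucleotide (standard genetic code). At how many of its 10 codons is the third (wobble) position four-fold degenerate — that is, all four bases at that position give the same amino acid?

6

Codon 1 UAC (Tyr): third position 2-fold.
Codon 2 CCG (Pro): third position 4-fold.
Codon 3 CUA (Leu): third position 4-fold.
Codon 4 AAA (Lys): third position 2-fold.
Codon 5 CGC (Arg): third position 4-fold.
Codon 6 UGG (Trp): third position 1-fold.
Codon 7 GCC (Ala): third position 4-fold.
Codon 8 UCA (Ser): third position 4-fold.
Codon 9 UAC (Tyr): third position 2-fold.
Codon 10 GCU (Ala): third position 4-fold.
Four-fold degenerate third positions: 6.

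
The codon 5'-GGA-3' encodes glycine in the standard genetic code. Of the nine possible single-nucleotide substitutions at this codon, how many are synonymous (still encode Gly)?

3

Position 1: none → 0 synonymous.
Position 2: none → 0 synonymous.
Position 3: GGU, GGC, GGG → 3 synonymous.
Total: 0 + 0 + 3 = 3.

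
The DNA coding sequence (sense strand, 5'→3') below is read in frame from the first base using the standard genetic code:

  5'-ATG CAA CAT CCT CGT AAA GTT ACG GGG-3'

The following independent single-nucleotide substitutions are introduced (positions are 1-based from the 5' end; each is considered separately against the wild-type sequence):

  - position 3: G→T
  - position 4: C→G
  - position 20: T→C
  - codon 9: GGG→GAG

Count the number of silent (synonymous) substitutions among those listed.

0

Codon 1: ATG (Met) → ATT (Ile) — missense.
Codon 2: CAA (Gln) → GAA (Glu) — missense.
Codon 7: GTT (Val) → GCT (Ala) — missense.
Codon 9: GGG (Gly) → GAG (Glu) — missense.
Synonymous: 0 of 4.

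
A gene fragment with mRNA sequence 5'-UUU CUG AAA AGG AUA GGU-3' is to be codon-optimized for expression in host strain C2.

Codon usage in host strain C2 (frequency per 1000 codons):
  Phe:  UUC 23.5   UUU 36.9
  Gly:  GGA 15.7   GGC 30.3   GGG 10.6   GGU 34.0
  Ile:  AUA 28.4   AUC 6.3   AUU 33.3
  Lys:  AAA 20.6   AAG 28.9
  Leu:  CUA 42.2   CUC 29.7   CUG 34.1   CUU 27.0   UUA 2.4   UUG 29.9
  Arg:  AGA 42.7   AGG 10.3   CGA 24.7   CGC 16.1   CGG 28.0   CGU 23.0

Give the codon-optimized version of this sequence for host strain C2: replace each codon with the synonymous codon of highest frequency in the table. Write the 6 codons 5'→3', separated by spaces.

UUU CUA AAG AGA AUU GGU

Codon 1 (Phe): best is UUU at 36.9.
Codon 2 (Leu): best is CUA at 42.2.
Codon 3 (Lys): best is AAG at 28.9.
Codon 4 (Arg): best is AGA at 42.7.
Codon 5 (Ile): best is AUU at 33.3.
Codon 6 (Gly): best is GGU at 34.0.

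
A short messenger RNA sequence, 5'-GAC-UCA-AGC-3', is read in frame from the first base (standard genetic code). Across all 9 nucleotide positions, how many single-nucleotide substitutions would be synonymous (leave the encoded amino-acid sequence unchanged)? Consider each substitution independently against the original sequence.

Codon 1 (GAC, Asp): 1 synonymous substitution.
Codon 2 (UCA, Ser): 3 synonymous substitutions.
Codon 3 (AGC, Ser): 1 synonymous substitution.
Total: 1 + 3 + 1 = 5.

5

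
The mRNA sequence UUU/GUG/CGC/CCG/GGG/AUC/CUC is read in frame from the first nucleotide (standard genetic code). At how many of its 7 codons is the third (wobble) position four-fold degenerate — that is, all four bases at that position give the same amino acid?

5

Codon 1 UUU (Phe): third position 2-fold.
Codon 2 GUG (Val): third position 4-fold.
Codon 3 CGC (Arg): third position 4-fold.
Codon 4 CCG (Pro): third position 4-fold.
Codon 5 GGG (Gly): third position 4-fold.
Codon 6 AUC (Ile): third position 3-fold.
Codon 7 CUC (Leu): third position 4-fold.
Four-fold degenerate third positions: 5.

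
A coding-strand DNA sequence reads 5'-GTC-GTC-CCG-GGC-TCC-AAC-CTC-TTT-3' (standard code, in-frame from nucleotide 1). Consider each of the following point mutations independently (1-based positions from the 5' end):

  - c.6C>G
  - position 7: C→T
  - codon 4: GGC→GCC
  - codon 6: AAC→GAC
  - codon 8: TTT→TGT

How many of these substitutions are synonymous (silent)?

1

Codon 2: GTC (Val) → GTG (Val) — synonymous.
Codon 3: CCG (Pro) → TCG (Ser) — missense.
Codon 4: GGC (Gly) → GCC (Ala) — missense.
Codon 6: AAC (Asn) → GAC (Asp) — missense.
Codon 8: TTT (Phe) → TGT (Cys) — missense.
Synonymous: 1 of 5.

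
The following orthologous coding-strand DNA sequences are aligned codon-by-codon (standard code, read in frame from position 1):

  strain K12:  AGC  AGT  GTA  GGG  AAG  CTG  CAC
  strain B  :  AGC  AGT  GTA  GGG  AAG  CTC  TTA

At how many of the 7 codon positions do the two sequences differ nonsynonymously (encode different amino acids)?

Codon 1: AGC Ser / AGC Ser — identical.
Codon 2: AGT Ser / AGT Ser — identical.
Codon 3: GTA Val / GTA Val — identical.
Codon 4: GGG Gly / GGG Gly — identical.
Codon 5: AAG Lys / AAG Lys — identical.
Codon 6: CTG Leu / CTC Leu — synonymous.
Codon 7: CAC His / TTA Leu — nonsynonymous.
Nonsynonymous differences: 1.

1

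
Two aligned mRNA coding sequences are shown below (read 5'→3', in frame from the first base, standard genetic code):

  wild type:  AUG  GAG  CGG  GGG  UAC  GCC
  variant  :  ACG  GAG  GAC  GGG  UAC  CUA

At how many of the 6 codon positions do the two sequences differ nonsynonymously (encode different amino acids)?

Codon 1: AUG Met / ACG Thr — nonsynonymous.
Codon 2: GAG Glu / GAG Glu — identical.
Codon 3: CGG Arg / GAC Asp — nonsynonymous.
Codon 4: GGG Gly / GGG Gly — identical.
Codon 5: UAC Tyr / UAC Tyr — identical.
Codon 6: GCC Ala / CUA Leu — nonsynonymous.
Nonsynonymous differences: 3.

3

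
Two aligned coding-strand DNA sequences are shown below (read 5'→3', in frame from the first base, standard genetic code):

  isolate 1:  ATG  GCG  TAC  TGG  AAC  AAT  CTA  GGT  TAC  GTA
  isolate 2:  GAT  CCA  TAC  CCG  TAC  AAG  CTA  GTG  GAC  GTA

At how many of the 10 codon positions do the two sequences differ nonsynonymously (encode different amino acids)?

Codon 1: ATG Met / GAT Asp — nonsynonymous.
Codon 2: GCG Ala / CCA Pro — nonsynonymous.
Codon 3: TAC Tyr / TAC Tyr — identical.
Codon 4: TGG Trp / CCG Pro — nonsynonymous.
Codon 5: AAC Asn / TAC Tyr — nonsynonymous.
Codon 6: AAT Asn / AAG Lys — nonsynonymous.
Codon 7: CTA Leu / CTA Leu — identical.
Codon 8: GGT Gly / GTG Val — nonsynonymous.
Codon 9: TAC Tyr / GAC Asp — nonsynonymous.
Codon 10: GTA Val / GTA Val — identical.
Nonsynonymous differences: 7.

7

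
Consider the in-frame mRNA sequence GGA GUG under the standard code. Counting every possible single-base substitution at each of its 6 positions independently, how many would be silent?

6

Codon 1 (GGA, Gly): 3 synonymous substitutions.
Codon 2 (GUG, Val): 3 synonymous substitutions.
Total: 3 + 3 = 6.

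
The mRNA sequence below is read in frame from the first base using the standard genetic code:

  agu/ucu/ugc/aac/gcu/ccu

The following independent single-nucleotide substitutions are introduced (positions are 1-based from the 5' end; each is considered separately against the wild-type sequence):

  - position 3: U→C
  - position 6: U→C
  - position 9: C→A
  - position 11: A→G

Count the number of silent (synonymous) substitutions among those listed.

2

Codon 1: AGU (Ser) → AGC (Ser) — synonymous.
Codon 2: UCU (Ser) → UCC (Ser) — synonymous.
Codon 3: UGC (Cys) → UGA (Stop) — nonsense.
Codon 4: AAC (Asn) → AGC (Ser) — missense.
Synonymous: 2 of 4.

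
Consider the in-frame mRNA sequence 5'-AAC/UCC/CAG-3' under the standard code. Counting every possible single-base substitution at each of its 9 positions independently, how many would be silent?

Codon 1 (AAC, Asn): 1 synonymous substitution.
Codon 2 (UCC, Ser): 3 synonymous substitutions.
Codon 3 (CAG, Gln): 1 synonymous substitution.
Total: 1 + 3 + 1 = 5.

5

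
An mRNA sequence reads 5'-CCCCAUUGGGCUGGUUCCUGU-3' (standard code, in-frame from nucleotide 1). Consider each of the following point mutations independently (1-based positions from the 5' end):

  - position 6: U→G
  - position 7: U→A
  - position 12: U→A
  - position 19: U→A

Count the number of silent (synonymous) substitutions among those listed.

Codon 2: CAU (His) → CAG (Gln) — missense.
Codon 3: UGG (Trp) → AGG (Arg) — missense.
Codon 4: GCU (Ala) → GCA (Ala) — synonymous.
Codon 7: UGU (Cys) → AGU (Ser) — missense.
Synonymous: 1 of 4.

1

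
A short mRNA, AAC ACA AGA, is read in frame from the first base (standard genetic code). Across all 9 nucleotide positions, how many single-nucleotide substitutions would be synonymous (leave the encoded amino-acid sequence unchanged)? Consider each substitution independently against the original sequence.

Codon 1 (AAC, Asn): 1 synonymous substitution.
Codon 2 (ACA, Thr): 3 synonymous substitutions.
Codon 3 (AGA, Arg): 2 synonymous substitutions.
Total: 1 + 3 + 2 = 6.

6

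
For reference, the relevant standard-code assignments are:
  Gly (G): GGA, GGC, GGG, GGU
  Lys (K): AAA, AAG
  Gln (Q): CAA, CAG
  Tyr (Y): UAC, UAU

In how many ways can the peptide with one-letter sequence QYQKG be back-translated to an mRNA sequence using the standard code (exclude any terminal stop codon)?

64

Gln: 2 codons.
Tyr: 2 codons.
Gln: 2 codons.
Lys: 2 codons.
Gly: 4 codons.
2 × 2 × 2 × 2 × 4 = 64.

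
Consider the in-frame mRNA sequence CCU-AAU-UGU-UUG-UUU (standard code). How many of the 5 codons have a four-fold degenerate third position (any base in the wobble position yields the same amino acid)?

1

Codon 1 CCU (Pro): third position 4-fold.
Codon 2 AAU (Asn): third position 2-fold.
Codon 3 UGU (Cys): third position 2-fold.
Codon 4 UUG (Leu): third position 2-fold.
Codon 5 UUU (Phe): third position 2-fold.
Four-fold degenerate third positions: 1.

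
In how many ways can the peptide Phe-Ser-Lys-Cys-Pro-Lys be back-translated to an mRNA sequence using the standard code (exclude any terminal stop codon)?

Phe: 2 codons.
Ser: 6 codons.
Lys: 2 codons.
Cys: 2 codons.
Pro: 4 codons.
Lys: 2 codons.
2 × 6 × 2 × 2 × 4 × 2 = 384.

384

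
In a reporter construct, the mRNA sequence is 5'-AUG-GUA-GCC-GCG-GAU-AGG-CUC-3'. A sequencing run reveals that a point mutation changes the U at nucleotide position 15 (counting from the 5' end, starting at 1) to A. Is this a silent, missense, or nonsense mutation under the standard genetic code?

missense

Position 15 falls in codon 5: GAU → Asp.
After the substitution the codon is GAA → Glu.
Asp ≠ Glu, so this is a missense mutation.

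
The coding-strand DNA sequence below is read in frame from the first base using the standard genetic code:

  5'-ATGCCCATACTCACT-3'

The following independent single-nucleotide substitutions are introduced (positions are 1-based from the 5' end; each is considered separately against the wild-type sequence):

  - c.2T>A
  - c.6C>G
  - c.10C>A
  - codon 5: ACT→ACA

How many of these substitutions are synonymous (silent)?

Codon 1: ATG (Met) → AAG (Lys) — missense.
Codon 2: CCC (Pro) → CCG (Pro) — synonymous.
Codon 4: CTC (Leu) → ATC (Ile) — missense.
Codon 5: ACT (Thr) → ACA (Thr) — synonymous.
Synonymous: 2 of 4.

2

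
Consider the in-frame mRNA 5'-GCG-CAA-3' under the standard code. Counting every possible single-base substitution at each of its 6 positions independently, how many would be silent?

4

Codon 1 (GCG, Ala): 3 synonymous substitutions.
Codon 2 (CAA, Gln): 1 synonymous substitution.
Total: 3 + 1 = 4.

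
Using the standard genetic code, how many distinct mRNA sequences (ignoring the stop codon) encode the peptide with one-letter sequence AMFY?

Ala: 4 codons.
Met: 1 codon.
Phe: 2 codons.
Tyr: 2 codons.
4 × 1 × 2 × 2 = 16.

16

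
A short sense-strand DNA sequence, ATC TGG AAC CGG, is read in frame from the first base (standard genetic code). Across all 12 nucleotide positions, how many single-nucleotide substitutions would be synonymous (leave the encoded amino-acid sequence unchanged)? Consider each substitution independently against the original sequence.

7

Codon 1 (ATC, Ile): 2 synonymous substitutions.
Codon 2 (TGG, Trp): 0 synonymous substitutions.
Codon 3 (AAC, Asn): 1 synonymous substitution.
Codon 4 (CGG, Arg): 4 synonymous substitutions.
Total: 2 + 0 + 1 + 4 = 7.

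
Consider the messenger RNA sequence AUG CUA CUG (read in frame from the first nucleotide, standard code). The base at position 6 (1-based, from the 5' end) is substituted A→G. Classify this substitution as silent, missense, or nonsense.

silent

Position 6 falls in codon 2: CUA → Leu.
After the substitution the codon is CUG → Leu.
Both encode Leu, so the change is synonymous.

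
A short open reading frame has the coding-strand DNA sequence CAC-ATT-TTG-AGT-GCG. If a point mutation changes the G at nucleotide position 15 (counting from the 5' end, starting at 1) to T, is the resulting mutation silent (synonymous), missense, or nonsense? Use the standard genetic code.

silent

Position 15 falls in codon 5: GCG → Ala.
After the substitution the codon is GCT → Ala.
Both encode Ala, so the change is synonymous.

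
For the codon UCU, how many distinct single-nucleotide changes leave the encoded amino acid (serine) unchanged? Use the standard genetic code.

3

Position 1: none → 0 synonymous.
Position 2: none → 0 synonymous.
Position 3: UCC, UCA, UCG → 3 synonymous.
Total: 0 + 0 + 3 = 3.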